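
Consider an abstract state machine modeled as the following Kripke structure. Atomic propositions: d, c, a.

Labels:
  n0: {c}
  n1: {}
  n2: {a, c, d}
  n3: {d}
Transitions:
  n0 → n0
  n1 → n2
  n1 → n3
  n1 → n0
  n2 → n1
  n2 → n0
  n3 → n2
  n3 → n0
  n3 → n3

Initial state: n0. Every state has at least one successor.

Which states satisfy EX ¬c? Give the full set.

States satisfying ¬c: {n1, n3}.
States satisfying EX ¬c: {n1, n2, n3}.

{n1, n2, n3}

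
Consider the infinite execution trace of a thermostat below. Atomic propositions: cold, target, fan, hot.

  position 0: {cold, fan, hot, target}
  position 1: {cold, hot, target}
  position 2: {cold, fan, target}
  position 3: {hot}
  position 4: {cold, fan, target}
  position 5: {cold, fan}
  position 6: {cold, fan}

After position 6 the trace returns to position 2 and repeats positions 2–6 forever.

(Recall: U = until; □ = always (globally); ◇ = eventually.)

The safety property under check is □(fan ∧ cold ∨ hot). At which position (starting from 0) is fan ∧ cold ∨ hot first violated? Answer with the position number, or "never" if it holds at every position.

fan ∧ cold ∨ hot holds at every position 0..6, and those are all the positions the trace ever visits, so the invariant □(fan ∧ cold ∨ hot) is never violated.

never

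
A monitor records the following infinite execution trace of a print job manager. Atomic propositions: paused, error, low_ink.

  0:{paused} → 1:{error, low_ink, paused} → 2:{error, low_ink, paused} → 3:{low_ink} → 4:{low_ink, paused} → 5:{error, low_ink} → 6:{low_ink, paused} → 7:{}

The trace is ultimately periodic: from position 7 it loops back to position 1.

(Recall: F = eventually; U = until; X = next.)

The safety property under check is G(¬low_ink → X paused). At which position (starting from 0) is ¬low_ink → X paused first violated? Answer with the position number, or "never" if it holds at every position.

¬low_ink → X paused holds at every position 0..7, and those are all the positions the trace ever visits, so the invariant G(¬low_ink → X paused) is never violated.

never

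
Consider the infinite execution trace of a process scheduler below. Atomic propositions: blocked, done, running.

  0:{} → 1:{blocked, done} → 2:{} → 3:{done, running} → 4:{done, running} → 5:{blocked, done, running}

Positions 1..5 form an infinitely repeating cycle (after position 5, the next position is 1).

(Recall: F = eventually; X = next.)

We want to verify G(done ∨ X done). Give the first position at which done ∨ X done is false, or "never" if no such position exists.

done ∨ X done holds at every position 0..5, and those are all the positions the trace ever visits, so the invariant G(done ∨ X done) is never violated.

never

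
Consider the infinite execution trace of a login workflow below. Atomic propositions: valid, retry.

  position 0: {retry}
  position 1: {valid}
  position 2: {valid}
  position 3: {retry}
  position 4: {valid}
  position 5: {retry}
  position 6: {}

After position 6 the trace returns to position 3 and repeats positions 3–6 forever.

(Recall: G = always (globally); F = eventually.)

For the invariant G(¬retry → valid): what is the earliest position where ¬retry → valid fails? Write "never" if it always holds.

6

Check ¬retry → valid at each position in order: 0 ✓, 1 ✓, 2 ✓, 3 ✓, 4 ✓, 5 ✓.
At position 6 the labels are {}, so ¬retry → valid is false there. This is the first violation.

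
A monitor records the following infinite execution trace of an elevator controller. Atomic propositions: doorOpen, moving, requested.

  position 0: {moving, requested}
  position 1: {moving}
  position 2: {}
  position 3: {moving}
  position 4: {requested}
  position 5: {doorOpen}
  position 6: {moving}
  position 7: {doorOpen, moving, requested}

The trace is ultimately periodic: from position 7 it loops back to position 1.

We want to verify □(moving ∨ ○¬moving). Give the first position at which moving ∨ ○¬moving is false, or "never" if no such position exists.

Check moving ∨ ○¬moving at each position in order: 0 ✓, 1 ✓.
At position 2 the labels are {} and the next position 3 has {moving}, so moving ∨ ○¬moving is false there. This is the first violation.

2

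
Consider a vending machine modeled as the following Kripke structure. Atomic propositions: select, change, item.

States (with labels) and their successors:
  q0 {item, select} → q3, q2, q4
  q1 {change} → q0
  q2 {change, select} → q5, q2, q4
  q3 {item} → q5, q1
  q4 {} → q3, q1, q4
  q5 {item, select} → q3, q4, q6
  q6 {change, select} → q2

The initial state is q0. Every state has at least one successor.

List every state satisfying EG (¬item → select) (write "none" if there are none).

{q0, q2, q3, q5, q6}

States satisfying ¬item → select: {q0, q2, q3, q5, q6}.
States satisfying EG (¬item → select): {q0, q2, q3, q5, q6}.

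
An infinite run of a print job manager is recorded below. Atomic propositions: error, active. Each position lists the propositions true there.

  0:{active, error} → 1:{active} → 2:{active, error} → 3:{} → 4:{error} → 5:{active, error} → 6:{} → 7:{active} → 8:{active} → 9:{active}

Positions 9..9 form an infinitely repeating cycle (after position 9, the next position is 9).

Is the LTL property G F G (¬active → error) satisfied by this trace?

Yes

F G (¬active → error) holds at every position 0..9, and those are all positions ever visited, so G F G (¬active → error) holds.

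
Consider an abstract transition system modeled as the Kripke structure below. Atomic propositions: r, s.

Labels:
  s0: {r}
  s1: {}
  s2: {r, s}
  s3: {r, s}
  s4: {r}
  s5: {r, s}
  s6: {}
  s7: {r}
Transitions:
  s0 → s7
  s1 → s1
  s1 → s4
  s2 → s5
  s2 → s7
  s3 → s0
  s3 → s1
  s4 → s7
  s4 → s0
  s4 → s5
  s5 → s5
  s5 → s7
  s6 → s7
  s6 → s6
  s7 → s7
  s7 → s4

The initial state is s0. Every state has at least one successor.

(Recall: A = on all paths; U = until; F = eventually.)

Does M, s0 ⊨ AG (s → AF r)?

Satisfied

States satisfying s → AF r: {s0, s1, s2, s3, s4, s5, s6, s7}.
States satisfying AG (s → AF r): {s0, s1, s2, s3, s4, s5, s6, s7}.
Every state reachable from s0 satisfies s → AF r.
s0 ∈ Sat(AG (s → AF r)).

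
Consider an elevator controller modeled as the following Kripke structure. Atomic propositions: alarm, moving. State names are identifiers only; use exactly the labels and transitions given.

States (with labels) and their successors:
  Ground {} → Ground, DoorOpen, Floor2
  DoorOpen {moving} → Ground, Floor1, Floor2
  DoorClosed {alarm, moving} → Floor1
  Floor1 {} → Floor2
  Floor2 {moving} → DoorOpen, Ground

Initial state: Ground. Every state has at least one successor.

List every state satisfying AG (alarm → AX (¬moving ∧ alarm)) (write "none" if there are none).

{Ground, DoorOpen, Floor1, Floor2}

States satisfying alarm → AX (¬moving ∧ alarm): {Ground, DoorOpen, Floor1, Floor2}.
States satisfying AG (alarm → AX (¬moving ∧ alarm)): {Ground, DoorOpen, Floor1, Floor2}.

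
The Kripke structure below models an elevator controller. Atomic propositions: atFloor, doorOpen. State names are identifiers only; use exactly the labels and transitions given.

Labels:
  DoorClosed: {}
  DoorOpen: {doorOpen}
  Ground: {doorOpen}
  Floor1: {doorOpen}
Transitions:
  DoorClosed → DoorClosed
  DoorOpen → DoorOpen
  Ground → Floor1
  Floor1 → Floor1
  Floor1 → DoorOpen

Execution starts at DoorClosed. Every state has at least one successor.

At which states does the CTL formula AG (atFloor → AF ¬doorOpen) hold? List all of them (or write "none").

{DoorClosed, DoorOpen, Ground, Floor1}

States satisfying atFloor → AF ¬doorOpen: {DoorClosed, DoorOpen, Ground, Floor1}.
States satisfying AG (atFloor → AF ¬doorOpen): {DoorClosed, DoorOpen, Ground, Floor1}.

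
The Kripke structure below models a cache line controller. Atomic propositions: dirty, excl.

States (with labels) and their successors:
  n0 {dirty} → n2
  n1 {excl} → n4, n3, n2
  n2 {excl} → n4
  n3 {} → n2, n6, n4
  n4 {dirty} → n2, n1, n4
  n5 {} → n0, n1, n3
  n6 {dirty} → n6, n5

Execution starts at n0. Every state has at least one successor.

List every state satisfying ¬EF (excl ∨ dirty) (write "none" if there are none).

States satisfying excl ∨ dirty: {n0, n1, n2, n4, n6}.
States satisfying EF (excl ∨ dirty): {n0, n1, n2, n3, n4, n5, n6}.
States satisfying ¬EF (excl ∨ dirty): ∅.

none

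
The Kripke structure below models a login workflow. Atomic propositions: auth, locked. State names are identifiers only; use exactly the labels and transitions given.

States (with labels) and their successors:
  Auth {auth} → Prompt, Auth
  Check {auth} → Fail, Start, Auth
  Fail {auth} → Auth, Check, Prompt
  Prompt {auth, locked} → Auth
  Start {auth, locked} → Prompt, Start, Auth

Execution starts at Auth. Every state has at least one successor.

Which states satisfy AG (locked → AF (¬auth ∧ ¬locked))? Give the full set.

States satisfying locked → AF (¬auth ∧ ¬locked): {Auth, Check, Fail}.
States satisfying AG (locked → AF (¬auth ∧ ¬locked)): ∅.

none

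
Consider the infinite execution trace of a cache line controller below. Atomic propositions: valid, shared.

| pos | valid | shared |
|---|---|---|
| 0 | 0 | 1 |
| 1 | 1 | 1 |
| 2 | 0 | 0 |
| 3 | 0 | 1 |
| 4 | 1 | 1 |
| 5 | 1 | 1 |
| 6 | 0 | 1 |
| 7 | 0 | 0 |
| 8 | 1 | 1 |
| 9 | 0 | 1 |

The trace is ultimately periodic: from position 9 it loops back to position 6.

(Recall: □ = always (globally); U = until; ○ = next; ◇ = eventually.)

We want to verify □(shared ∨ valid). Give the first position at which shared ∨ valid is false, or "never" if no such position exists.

Check shared ∨ valid at each position in order: 0 ✓, 1 ✓.
At position 2 the labels are {}, so shared ∨ valid is false there. This is the first violation.

2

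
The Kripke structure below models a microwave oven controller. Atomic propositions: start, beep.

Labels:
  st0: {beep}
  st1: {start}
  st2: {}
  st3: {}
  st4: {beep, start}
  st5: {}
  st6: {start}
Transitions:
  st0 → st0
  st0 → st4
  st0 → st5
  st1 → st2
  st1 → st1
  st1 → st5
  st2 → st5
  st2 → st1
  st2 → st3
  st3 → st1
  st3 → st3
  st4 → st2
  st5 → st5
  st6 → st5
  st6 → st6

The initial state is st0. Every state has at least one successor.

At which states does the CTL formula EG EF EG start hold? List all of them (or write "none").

States satisfying EF EG start: {st0, st1, st2, st3, st4, st6}.
States satisfying EG EF EG start: {st0, st1, st2, st3, st4, st6}.

{st0, st1, st2, st3, st4, st6}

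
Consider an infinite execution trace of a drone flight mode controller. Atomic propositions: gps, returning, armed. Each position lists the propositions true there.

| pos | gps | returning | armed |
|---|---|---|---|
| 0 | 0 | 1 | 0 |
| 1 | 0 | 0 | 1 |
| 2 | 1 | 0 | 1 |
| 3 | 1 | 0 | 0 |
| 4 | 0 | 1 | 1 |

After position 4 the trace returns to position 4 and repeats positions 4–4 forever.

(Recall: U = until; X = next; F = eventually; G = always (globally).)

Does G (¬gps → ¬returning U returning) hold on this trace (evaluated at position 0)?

¬gps → ¬returning U returning holds at every position 0..4, and those are all positions ever visited, so G (¬gps → ¬returning U returning) holds.
Positions where ¬gps holds: 0, 1, 4.
Check ¬returning U returning at each: 0→ok, 1→ok, 4→ok.

Yes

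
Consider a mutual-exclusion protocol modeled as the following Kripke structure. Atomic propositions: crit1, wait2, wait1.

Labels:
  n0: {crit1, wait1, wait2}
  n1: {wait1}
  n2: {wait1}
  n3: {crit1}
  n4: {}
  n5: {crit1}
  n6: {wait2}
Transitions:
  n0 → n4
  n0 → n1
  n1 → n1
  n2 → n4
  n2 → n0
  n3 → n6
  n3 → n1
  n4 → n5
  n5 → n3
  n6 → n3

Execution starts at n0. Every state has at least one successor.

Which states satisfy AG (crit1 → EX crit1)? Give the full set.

States satisfying crit1 → EX crit1: {n1, n2, n4, n5, n6}.
States satisfying AG (crit1 → EX crit1): {n1}.

{n1}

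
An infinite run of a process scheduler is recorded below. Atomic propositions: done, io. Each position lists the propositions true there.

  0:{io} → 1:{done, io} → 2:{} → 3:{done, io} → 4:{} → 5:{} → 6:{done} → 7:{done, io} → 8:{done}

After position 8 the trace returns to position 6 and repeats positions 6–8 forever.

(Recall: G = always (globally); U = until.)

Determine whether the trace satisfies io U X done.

Satisfied

Walking from position 0: X done first holds at position 0, and io holds at every earlier position along the way, so io U X done holds.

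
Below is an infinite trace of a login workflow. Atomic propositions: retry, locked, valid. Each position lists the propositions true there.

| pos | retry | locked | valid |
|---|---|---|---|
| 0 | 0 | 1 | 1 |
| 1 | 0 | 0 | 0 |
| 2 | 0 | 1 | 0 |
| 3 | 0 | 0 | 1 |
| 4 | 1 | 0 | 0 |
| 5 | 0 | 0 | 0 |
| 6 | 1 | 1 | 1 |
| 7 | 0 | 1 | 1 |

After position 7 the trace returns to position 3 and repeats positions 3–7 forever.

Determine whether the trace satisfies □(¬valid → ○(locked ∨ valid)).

No

¬valid → ○(locked ∨ valid) must hold at every position from 0 onward. It fails at position 4, so □(¬valid → ○(locked ∨ valid)) is false.
Positions where ¬valid holds: 1, 2, 4, 5.
Check ○(locked ∨ valid) at each: 1→ok, 2→ok, 4→fails, 5→ok.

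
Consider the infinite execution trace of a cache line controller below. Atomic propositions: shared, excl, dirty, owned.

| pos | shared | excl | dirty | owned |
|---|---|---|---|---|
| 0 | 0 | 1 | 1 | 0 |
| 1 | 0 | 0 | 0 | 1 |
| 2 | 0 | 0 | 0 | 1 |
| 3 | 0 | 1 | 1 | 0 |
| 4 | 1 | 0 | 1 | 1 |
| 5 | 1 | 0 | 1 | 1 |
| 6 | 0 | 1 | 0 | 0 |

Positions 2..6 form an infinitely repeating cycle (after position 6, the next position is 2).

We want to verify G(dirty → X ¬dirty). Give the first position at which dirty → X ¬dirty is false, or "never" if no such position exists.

3

Check dirty → X ¬dirty at each position in order: 0 ✓, 1 ✓, 2 ✓.
At position 3 the labels are {dirty, excl} and the next position 4 has {dirty, owned, shared}, so dirty → X ¬dirty is false there. This is the first violation.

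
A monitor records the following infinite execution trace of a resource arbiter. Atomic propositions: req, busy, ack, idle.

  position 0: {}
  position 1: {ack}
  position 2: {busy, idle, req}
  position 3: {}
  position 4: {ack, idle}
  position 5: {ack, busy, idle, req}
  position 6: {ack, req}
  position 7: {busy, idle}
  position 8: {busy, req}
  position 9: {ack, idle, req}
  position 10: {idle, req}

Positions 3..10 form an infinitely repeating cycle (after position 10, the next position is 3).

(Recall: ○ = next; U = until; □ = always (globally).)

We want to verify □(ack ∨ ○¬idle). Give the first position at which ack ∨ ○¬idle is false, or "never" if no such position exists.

3

Check ack ∨ ○¬idle at each position in order: 0 ✓, 1 ✓, 2 ✓.
At position 3 the labels are {} and the next position 4 has {ack, idle}, so ack ∨ ○¬idle is false there. This is the first violation.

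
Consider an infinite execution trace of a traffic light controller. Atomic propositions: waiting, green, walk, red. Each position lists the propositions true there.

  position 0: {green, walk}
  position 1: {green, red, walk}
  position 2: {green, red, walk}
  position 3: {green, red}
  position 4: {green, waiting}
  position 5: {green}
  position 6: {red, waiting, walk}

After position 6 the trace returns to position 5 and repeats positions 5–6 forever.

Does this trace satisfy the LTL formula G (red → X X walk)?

Does not hold

red → X X walk must hold at every position from 0 onward. It fails at position 1, so G (red → X X walk) is false.
Positions where red holds: 1, 2, 3, 6.
Check X X walk at each: 1→fails, 2→fails, 3→fails, 6→ok.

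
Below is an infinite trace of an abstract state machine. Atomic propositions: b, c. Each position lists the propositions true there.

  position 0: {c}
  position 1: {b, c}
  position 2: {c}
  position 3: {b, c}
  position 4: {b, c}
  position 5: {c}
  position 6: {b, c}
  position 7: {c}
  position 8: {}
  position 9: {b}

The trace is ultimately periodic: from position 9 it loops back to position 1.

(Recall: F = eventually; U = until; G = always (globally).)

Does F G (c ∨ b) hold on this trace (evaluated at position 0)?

Does not hold

G (c ∨ b) is false at every position 0..9, so it never becomes true and F G (c ∨ b) fails.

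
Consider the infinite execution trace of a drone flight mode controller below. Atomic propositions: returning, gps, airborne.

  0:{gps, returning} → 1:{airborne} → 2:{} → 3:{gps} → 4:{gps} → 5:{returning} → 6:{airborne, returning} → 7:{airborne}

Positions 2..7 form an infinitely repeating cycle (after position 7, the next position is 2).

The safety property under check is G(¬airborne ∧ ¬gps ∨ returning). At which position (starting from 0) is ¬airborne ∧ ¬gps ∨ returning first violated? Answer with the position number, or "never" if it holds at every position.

1

Check ¬airborne ∧ ¬gps ∨ returning at each position in order: 0 ✓.
At position 1 the labels are {airborne}, so ¬airborne ∧ ¬gps ∨ returning is false there. This is the first violation.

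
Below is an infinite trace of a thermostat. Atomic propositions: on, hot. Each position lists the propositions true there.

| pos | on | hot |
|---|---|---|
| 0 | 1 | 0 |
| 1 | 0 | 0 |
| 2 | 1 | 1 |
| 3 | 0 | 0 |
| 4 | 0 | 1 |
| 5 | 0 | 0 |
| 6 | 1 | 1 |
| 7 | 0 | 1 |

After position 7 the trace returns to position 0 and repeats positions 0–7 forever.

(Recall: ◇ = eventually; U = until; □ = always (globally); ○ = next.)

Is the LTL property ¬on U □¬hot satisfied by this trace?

No

Walking from position 0: at position 0, □¬hot has not yet held and ¬on fails, so ¬on U □¬hot is false.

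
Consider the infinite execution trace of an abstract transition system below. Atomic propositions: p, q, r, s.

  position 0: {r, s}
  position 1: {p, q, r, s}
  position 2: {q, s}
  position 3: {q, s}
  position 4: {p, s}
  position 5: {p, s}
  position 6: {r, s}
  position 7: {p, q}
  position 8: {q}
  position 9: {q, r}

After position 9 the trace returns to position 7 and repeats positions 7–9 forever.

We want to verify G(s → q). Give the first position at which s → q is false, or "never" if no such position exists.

At position 0 the labels are {r, s}, so s → q is false there. This is the first violation.

0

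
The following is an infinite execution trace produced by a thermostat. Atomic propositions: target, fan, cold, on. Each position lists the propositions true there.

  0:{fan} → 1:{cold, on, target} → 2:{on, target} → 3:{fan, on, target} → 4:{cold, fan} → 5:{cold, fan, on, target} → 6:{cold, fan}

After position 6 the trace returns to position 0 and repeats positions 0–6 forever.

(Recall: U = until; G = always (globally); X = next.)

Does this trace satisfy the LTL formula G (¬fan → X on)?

Holds

¬fan → X on holds at every position 0..6, and those are all positions ever visited, so G (¬fan → X on) holds.
Positions where ¬fan holds: 1, 2.
Check X on at each: 1→ok, 2→ok.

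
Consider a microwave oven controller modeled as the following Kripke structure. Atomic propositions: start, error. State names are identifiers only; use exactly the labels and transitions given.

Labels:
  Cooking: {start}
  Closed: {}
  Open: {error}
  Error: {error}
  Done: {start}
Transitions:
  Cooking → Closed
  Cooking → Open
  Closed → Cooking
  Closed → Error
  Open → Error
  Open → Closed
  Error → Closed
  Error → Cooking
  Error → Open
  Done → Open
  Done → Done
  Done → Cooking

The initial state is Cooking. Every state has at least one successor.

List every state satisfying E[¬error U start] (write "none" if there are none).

States satisfying ¬error: {Cooking, Closed, Done}.
States satisfying start: {Cooking, Done}.
States satisfying E[¬error U start]: {Cooking, Closed, Done}.

{Cooking, Closed, Done}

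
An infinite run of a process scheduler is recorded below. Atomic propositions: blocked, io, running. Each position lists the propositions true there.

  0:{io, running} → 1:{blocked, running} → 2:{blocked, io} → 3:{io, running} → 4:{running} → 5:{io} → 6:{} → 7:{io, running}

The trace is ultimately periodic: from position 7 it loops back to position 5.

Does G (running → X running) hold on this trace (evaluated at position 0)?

No

running → X running must hold at every position from 0 onward. It fails at position 1, so G (running → X running) is false.
Positions where running holds: 0, 1, 3, 4, 7.
Check X running at each: 0→ok, 1→fails, 3→ok, 4→fails, 7→fails.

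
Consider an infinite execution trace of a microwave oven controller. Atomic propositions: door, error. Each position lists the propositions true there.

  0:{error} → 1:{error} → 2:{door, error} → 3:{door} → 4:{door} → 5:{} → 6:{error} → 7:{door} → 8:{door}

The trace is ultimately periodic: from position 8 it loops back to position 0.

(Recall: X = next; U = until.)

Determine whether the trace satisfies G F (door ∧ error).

Satisfied

F (door ∧ error) holds at every position 0..8, and those are all positions ever visited, so G F (door ∧ error) holds.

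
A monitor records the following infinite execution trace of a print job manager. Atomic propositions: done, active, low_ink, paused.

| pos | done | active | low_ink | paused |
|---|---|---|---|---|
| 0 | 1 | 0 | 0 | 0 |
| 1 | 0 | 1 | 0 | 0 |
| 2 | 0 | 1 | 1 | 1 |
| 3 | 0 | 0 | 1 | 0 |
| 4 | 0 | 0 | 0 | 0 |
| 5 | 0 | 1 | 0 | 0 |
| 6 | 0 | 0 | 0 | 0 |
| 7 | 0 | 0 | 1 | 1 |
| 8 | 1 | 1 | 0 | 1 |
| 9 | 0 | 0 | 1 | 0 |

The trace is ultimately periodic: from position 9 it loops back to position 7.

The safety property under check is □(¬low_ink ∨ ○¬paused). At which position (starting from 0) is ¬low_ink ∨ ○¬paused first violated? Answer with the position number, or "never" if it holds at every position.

7

Check ¬low_ink ∨ ○¬paused at each position in order: 0 ✓, 1 ✓, 2 ✓, 3 ✓, 4 ✓, 5 ✓, 6 ✓.
At position 7 the labels are {low_ink, paused} and the next position 8 has {active, done, paused}, so ¬low_ink ∨ ○¬paused is false there. This is the first violation.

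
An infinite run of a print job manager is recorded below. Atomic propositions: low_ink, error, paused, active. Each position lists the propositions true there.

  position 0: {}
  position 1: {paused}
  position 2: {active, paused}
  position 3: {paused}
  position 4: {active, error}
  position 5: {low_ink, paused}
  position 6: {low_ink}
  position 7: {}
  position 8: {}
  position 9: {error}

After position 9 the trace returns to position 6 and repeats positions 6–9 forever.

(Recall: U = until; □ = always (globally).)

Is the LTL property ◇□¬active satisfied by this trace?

Yes

□¬active holds at position 5, which is reachable from 0, so ◇□¬active holds.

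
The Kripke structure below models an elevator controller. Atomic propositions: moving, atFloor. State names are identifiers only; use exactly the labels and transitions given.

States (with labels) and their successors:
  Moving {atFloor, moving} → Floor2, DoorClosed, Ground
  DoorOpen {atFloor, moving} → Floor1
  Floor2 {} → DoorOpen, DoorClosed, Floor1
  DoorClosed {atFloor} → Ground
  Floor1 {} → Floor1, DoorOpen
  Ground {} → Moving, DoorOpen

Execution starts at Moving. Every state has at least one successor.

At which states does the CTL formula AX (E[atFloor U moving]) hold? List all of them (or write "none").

{Ground}

States satisfying E[atFloor U moving]: {Moving, DoorOpen}.
States satisfying AX (E[atFloor U moving]): {Ground}.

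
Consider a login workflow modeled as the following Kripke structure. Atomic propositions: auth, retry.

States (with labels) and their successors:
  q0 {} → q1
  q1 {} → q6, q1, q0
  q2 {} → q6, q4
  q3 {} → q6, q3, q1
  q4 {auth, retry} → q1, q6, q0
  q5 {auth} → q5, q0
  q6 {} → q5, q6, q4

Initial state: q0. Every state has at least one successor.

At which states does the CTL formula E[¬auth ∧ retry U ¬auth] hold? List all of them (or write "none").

States satisfying ¬auth ∧ retry: ∅.
States satisfying ¬auth: {q0, q1, q2, q3, q6}.
States satisfying E[¬auth ∧ retry U ¬auth]: {q0, q1, q2, q3, q6}.

{q0, q1, q2, q3, q6}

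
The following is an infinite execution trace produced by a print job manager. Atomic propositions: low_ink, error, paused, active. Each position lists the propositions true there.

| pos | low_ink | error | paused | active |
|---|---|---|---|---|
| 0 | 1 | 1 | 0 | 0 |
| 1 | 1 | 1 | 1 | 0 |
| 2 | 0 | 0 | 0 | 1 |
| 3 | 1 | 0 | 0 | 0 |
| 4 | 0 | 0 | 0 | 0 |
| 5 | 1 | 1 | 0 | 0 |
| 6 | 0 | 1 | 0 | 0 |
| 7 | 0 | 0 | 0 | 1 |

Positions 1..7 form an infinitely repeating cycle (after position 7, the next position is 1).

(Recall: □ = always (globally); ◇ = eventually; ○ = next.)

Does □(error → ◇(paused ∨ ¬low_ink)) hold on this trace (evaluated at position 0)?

error → ◇(paused ∨ ¬low_ink) holds at every position 0..7, and those are all positions ever visited, so □(error → ◇(paused ∨ ¬low_ink)) holds.
Positions where error holds: 0, 1, 5, 6.
Check ◇(paused ∨ ¬low_ink) at each: 0→ok, 1→ok, 5→ok, 6→ok.

Yes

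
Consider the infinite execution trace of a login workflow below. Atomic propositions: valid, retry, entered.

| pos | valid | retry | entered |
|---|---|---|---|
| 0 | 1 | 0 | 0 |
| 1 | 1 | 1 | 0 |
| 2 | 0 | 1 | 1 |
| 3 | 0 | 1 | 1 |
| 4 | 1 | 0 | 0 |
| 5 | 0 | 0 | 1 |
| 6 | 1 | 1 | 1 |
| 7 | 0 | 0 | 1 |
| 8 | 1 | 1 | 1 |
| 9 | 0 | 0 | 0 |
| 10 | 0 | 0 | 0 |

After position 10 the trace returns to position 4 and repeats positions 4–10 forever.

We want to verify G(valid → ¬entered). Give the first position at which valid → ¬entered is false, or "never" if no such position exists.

6

Check valid → ¬entered at each position in order: 0 ✓, 1 ✓, 2 ✓, 3 ✓, 4 ✓, 5 ✓.
At position 6 the labels are {entered, retry, valid}, so valid → ¬entered is false there. This is the first violation.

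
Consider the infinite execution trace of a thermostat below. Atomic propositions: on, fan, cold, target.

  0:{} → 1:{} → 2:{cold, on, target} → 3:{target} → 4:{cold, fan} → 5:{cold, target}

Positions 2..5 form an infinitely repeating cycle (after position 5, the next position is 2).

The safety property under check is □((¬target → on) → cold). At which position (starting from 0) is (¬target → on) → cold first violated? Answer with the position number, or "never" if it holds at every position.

Check (¬target → on) → cold at each position in order: 0 ✓, 1 ✓, 2 ✓.
At position 3 the labels are {target}, so (¬target → on) → cold is false there. This is the first violation.

3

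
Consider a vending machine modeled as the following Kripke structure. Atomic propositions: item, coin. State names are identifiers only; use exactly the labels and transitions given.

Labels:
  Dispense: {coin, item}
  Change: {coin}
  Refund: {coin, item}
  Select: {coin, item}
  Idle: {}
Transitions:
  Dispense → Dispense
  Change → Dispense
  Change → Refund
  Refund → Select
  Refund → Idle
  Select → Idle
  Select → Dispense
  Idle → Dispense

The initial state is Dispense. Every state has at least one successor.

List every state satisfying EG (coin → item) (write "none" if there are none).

States satisfying coin → item: {Dispense, Refund, Select, Idle}.
States satisfying EG (coin → item): {Dispense, Refund, Select, Idle}.

{Dispense, Refund, Select, Idle}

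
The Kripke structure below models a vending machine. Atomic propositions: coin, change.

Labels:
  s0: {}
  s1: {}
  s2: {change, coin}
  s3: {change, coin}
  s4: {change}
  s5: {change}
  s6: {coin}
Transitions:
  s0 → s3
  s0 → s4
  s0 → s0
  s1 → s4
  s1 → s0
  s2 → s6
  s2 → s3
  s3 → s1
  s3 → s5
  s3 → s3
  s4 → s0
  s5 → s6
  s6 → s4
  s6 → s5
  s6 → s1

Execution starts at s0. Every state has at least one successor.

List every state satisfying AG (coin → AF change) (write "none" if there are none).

none

States satisfying coin → AF change: {s0, s1, s2, s3, s4, s5}.
States satisfying AG (coin → AF change): ∅.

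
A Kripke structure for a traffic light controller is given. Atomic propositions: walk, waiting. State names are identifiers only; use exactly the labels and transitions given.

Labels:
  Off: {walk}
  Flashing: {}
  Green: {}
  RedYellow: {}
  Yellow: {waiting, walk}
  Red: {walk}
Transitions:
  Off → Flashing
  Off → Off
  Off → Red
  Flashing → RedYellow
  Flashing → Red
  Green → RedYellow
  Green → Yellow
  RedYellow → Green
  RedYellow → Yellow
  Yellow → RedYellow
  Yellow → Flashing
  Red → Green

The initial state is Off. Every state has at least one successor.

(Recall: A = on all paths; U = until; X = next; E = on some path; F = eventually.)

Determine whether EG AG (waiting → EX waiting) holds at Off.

Violated

States satisfying AG (waiting → EX waiting): ∅.
States satisfying EG AG (waiting → EX waiting): ∅.
No suitable path/successor from Off witnesses the formula.
Off ∉ Sat(EG AG (waiting → EX waiting)).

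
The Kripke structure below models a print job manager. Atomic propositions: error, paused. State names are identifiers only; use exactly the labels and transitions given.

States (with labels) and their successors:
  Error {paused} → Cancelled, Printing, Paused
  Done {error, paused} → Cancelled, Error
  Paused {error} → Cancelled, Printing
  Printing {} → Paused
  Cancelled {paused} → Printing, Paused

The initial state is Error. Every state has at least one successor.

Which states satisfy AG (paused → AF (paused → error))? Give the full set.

{Error, Done, Paused, Printing, Cancelled}

States satisfying paused → AF (paused → error): {Error, Done, Paused, Printing, Cancelled}.
States satisfying AG (paused → AF (paused → error)): {Error, Done, Paused, Printing, Cancelled}.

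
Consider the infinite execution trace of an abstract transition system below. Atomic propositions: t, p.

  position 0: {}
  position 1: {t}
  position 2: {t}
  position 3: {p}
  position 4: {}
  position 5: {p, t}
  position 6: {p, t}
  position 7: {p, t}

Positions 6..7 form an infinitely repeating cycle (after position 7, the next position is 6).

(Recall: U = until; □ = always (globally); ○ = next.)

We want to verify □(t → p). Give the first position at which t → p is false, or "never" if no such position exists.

1

Check t → p at each position in order: 0 ✓.
At position 1 the labels are {t}, so t → p is false there. This is the first violation.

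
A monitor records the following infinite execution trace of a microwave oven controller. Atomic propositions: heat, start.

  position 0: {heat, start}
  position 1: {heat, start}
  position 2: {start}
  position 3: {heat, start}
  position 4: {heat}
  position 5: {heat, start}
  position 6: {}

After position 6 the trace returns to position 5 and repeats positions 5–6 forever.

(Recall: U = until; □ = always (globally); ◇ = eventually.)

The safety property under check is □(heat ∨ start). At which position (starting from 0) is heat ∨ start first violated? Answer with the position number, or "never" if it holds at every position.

6

Check heat ∨ start at each position in order: 0 ✓, 1 ✓, 2 ✓, 3 ✓, 4 ✓, 5 ✓.
At position 6 the labels are {}, so heat ∨ start is false there. This is the first violation.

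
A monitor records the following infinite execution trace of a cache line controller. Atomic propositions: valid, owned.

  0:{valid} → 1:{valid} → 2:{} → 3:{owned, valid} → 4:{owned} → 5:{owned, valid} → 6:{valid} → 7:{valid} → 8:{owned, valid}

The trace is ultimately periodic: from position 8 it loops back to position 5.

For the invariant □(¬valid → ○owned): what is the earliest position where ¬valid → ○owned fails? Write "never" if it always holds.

¬valid → ○owned holds at every position 0..8, and those are all the positions the trace ever visits, so the invariant □(¬valid → ○owned) is never violated.

never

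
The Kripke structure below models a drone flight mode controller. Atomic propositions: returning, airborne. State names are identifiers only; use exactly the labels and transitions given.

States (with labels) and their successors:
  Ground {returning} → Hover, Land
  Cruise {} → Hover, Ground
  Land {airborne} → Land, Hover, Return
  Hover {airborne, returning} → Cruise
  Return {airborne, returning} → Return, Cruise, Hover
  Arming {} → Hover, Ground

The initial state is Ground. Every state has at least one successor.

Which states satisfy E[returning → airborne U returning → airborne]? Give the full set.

{Cruise, Land, Hover, Return, Arming}

States satisfying returning → airborne: {Cruise, Land, Hover, Return, Arming}.
States satisfying E[returning → airborne U returning → airborne]: {Cruise, Land, Hover, Return, Arming}.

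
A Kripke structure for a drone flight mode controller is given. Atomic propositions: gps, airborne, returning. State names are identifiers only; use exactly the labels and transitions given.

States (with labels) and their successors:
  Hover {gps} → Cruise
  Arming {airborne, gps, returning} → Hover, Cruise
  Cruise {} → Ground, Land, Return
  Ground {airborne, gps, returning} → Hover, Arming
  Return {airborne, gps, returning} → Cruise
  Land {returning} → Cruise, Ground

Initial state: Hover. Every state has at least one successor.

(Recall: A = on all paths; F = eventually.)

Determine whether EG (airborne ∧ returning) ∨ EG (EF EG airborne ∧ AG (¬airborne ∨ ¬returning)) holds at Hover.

States satisfying airborne ∧ returning: {Arming, Ground, Return}.
States satisfying EG (airborne ∧ returning): ∅.
States satisfying EF EG airborne ∧ AG (¬airborne ∨ ¬returning): ∅.
States satisfying EG (EF EG airborne ∧ AG (¬airborne ∨ ¬returning)): ∅.
States satisfying EG (airborne ∧ returning) ∨ EG (EF EG airborne ∧ AG (¬airborne ∨ ¬returning)): ∅.
Hover ∉ Sat(EG (airborne ∧ returning) ∨ EG (EF EG airborne ∧ AG (¬airborne ∨ ¬returning))).

Does not hold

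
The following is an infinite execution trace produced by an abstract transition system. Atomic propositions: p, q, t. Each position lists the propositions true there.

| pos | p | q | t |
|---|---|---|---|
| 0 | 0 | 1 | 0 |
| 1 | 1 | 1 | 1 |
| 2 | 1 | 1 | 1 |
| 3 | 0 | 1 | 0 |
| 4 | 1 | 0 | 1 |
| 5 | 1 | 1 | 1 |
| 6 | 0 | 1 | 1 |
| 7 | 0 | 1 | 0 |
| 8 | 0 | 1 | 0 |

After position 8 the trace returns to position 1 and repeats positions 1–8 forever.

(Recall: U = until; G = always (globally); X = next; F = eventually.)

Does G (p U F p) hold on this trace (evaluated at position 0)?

p U F p holds at every position 0..8, and those are all positions ever visited, so G (p U F p) holds.

Yes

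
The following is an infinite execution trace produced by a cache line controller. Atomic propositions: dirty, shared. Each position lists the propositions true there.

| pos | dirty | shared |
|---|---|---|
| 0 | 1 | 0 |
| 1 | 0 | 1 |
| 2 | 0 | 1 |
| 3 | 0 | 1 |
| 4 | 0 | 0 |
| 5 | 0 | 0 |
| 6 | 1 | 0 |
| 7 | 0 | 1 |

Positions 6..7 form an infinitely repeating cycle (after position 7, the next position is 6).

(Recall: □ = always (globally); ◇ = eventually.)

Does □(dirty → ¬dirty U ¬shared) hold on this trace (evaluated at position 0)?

dirty → ¬dirty U ¬shared holds at every position 0..7, and those are all positions ever visited, so □(dirty → ¬dirty U ¬shared) holds.
Positions where dirty holds: 0, 6.
Check ¬dirty U ¬shared at each: 0→ok, 6→ok.

Holds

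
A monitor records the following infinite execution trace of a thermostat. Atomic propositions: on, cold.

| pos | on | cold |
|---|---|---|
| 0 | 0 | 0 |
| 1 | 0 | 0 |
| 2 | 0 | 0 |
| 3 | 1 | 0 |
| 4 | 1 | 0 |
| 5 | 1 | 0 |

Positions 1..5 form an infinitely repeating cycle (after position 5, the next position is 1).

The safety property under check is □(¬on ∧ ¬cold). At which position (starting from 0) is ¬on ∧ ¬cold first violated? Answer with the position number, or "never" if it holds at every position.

3

Check ¬on ∧ ¬cold at each position in order: 0 ✓, 1 ✓, 2 ✓.
At position 3 the labels are {on}, so ¬on ∧ ¬cold is false there. This is the first violation.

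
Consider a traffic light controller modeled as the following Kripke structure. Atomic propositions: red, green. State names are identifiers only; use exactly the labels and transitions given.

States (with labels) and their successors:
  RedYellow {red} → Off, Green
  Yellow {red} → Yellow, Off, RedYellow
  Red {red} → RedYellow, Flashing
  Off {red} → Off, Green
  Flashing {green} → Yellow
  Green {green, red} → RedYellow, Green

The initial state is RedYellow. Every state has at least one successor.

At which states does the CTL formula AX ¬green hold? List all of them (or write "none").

States satisfying ¬green: {RedYellow, Yellow, Red, Off}.
States satisfying AX ¬green: {Yellow, Flashing}.

{Yellow, Flashing}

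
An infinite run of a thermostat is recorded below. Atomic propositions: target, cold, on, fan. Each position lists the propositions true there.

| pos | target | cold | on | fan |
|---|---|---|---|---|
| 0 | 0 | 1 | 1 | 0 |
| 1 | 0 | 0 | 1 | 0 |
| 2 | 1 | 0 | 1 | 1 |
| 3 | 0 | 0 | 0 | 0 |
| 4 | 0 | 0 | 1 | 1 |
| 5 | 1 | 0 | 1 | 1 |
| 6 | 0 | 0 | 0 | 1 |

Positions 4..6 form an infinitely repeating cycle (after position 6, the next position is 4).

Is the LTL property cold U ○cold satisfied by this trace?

Walking from position 0: at position 1, ○cold has not yet held and cold fails, so cold U ○cold is false.

Violated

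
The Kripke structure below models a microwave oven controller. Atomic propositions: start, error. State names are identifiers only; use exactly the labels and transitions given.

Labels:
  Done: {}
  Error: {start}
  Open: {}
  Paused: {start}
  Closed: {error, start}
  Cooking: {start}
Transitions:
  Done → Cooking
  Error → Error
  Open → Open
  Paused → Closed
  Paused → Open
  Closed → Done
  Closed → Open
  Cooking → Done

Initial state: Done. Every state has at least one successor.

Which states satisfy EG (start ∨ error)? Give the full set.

States satisfying start ∨ error: {Error, Paused, Closed, Cooking}.
States satisfying EG (start ∨ error): {Error}.

{Error}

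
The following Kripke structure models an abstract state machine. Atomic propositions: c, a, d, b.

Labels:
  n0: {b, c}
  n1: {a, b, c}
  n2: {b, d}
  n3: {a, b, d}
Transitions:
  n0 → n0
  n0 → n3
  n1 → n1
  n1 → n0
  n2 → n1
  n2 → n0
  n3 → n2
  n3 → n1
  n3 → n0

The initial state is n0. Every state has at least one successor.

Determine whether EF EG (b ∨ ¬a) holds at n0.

States satisfying EG (b ∨ ¬a): {n0, n1, n2, n3}.
States satisfying EF EG (b ∨ ¬a): {n0, n1, n2, n3}.
Some path from n0 reaches a state where EG (b ∨ ¬a) holds.
n0 ∈ Sat(EF EG (b ∨ ¬a)).

Satisfied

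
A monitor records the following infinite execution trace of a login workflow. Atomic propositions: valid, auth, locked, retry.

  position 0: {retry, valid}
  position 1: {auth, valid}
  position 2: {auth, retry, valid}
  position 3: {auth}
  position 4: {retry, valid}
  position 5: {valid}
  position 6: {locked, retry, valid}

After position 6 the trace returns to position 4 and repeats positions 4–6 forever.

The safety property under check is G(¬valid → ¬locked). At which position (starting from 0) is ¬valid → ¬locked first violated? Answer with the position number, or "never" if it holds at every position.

¬valid → ¬locked holds at every position 0..6, and those are all the positions the trace ever visits, so the invariant G(¬valid → ¬locked) is never violated.

never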